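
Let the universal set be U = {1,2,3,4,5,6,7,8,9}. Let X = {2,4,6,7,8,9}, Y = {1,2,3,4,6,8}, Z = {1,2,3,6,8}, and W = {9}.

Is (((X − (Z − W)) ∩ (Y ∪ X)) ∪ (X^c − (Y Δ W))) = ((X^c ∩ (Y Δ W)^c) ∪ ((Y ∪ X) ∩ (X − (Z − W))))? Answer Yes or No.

Z − W = {1,2,3,6,8}
X − (Z − W) = {4,7,9}
Y ∪ X = {1,2,3,4,6,7,8,9}
(X − (Z − W)) ∩ (Y ∪ X) = {4,7,9}
X^c = {1,3,5}
Y Δ W = {1,2,3,4,6,8,9}
X^c − (Y Δ W) = {5}
((X − (Z − W)) ∩ (Y ∪ X)) ∪ (X^c − (Y Δ W)) = {4,5,7,9}
(Y Δ W)^c = {5,7}
X^c ∩ (Y Δ W)^c = {5}
(Y ∪ X) ∩ (X − (Z − W)) = {4,7,9}
(X^c ∩ (Y Δ W)^c) ∪ ((Y ∪ X) ∩ (X − (Z − W))) = {4,5,7,9}
Both equal {4,5,7,9}, so ((X − (Z − W)) ∩ (Y ∪ X)) ∪ (X^c − (Y Δ W)) = (X^c ∩ (Y Δ W)^c) ∪ ((Y ∪ X) ∩ (X − (Z − W))).

Yes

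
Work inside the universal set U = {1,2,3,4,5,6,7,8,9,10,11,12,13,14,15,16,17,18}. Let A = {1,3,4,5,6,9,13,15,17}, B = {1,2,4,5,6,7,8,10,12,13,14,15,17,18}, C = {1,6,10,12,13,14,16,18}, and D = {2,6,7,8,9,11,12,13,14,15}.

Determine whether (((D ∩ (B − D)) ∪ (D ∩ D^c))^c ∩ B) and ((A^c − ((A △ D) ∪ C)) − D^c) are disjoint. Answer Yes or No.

B − D = {1,4,5,10,17,18}
D ∩ (B − D) = {}
D^c = {1,3,4,5,10,16,17,18}
D ∩ D^c = {}
(D ∩ (B − D)) ∪ (D ∩ D^c) = {}
((D ∩ (B − D)) ∪ (D ∩ D^c))^c = {1,2,3,4,5,6,7,8,9,10,11,12,13,14,15,16,17,18}
((D ∩ (B − D)) ∪ (D ∩ D^c))^c ∩ B = {1,2,4,5,6,7,8,10,12,13,14,15,17,18}
A^c = {2,7,8,10,11,12,14,16,18}
A △ D = {1,2,3,4,5,7,8,11,12,14,17}
(A △ D) ∪ C = {1,2,3,4,5,6,7,8,10,11,12,13,14,16,17,18}
A^c − ((A △ D) ∪ C) = {}
(A^c − ((A △ D) ∪ C)) − D^c = {}
{1,2,4,5,6,7,8,10,12,13,14,15,17,18} and {} share no elements.

Yes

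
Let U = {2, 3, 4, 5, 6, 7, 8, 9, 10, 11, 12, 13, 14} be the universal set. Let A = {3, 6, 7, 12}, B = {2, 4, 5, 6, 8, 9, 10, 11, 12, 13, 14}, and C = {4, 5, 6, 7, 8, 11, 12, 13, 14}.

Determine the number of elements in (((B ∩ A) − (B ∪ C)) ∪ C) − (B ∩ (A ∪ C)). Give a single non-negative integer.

1

B ∩ A = {6, 12}
B ∪ C = {2, 4, 5, 6, 7, 8, 9, 10, 11, 12, 13, 14}
(B ∩ A) − (B ∪ C) = {}
((B ∩ A) − (B ∪ C)) ∪ C = {4, 5, 6, 7, 8, 11, 12, 13, 14}
A ∪ C = {3, 4, 5, 6, 7, 8, 11, 12, 13, 14}
B ∩ (A ∪ C) = {4, 5, 6, 8, 11, 12, 13, 14}
(((B ∩ A) − (B ∪ C)) ∪ C) − (B ∩ (A ∪ C)) = {7}
|(((B ∩ A) − (B ∪ C)) ∪ C) − (B ∩ (A ∪ C))| = 1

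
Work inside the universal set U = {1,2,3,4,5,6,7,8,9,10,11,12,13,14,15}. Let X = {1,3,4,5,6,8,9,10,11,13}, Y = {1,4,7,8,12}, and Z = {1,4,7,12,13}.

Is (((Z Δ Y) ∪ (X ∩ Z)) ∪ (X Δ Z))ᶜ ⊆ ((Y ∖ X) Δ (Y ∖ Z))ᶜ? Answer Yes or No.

Z Δ Y = {8,13}
X ∩ Z = {1,4,13}
(Z Δ Y) ∪ (X ∩ Z) = {1,4,8,13}
X Δ Z = {3,5,6,7,8,9,10,11,12}
((Z Δ Y) ∪ (X ∩ Z)) ∪ (X Δ Z) = {1,3,4,5,6,7,8,9,10,11,12,13}
(((Z Δ Y) ∪ (X ∩ Z)) ∪ (X Δ Z))ᶜ = {2,14,15}
Y ∖ X = {7,12}
Y ∖ Z = {8}
(Y ∖ X) Δ (Y ∖ Z) = {7,8,12}
((Y ∖ X) Δ (Y ∖ Z))ᶜ = {1,2,3,4,5,6,9,10,11,13,14,15}
Every element of {2,14,15} is in {1,2,3,4,5,6,9,10,11,13,14,15}, so (((Z Δ Y) ∪ (X ∩ Z)) ∪ (X Δ Z))ᶜ ⊆ ((Y ∖ X) Δ (Y ∖ Z))ᶜ.

Yes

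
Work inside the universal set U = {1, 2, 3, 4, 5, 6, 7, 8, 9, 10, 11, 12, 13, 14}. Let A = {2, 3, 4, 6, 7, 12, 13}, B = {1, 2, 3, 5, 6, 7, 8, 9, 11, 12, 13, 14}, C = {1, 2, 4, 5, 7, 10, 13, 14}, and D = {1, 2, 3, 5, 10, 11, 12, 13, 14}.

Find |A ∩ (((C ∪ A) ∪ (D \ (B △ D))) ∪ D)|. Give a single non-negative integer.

C ∪ A = {1, 2, 3, 4, 5, 6, 7, 10, 12, 13, 14}
B △ D = {6, 7, 8, 9, 10}
D \ (B △ D) = {1, 2, 3, 5, 11, 12, 13, 14}
(C ∪ A) ∪ (D \ (B △ D)) = {1, 2, 3, 4, 5, 6, 7, 10, 11, 12, 13, 14}
((C ∪ A) ∪ (D \ (B △ D))) ∪ D = {1, 2, 3, 4, 5, 6, 7, 10, 11, 12, 13, 14}
A ∩ (((C ∪ A) ∪ (D \ (B △ D))) ∪ D) = {2, 3, 4, 6, 7, 12, 13}
|A ∩ (((C ∪ A) ∪ (D \ (B △ D))) ∪ D)| = 7

7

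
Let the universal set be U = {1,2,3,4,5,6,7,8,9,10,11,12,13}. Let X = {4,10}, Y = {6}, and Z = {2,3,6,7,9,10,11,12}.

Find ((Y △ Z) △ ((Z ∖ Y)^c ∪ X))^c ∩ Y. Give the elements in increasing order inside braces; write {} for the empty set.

Y △ Z = {2,3,7,9,10,11,12}
Z ∖ Y = {2,3,7,9,10,11,12}
(Z ∖ Y)^c = {1,4,5,6,8,13}
(Z ∖ Y)^c ∪ X = {1,4,5,6,8,10,13}
(Y △ Z) △ ((Z ∖ Y)^c ∪ X) = {1,2,3,4,5,6,7,8,9,11,12,13}
((Y △ Z) △ ((Z ∖ Y)^c ∪ X))^c = {10}
((Y △ Z) △ ((Z ∖ Y)^c ∪ X))^c ∩ Y = {}

{}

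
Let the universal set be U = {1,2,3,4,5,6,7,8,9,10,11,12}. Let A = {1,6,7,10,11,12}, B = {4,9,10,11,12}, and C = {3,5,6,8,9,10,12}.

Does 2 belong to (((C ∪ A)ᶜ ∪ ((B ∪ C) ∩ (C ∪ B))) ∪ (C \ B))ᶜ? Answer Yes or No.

2 ∉ C and 2 ∉ A, so 2 ∉ C ∪ A
2 ∈ (C ∪ A)ᶜ since 2 ∉ (C ∪ A)
2 ∉ B and 2 ∉ C, so 2 ∉ B ∪ C
2 ∉ C and 2 ∉ B, so 2 ∉ C ∪ B
2 ∉ (B ∪ C) and 2 ∉ (C ∪ B), so 2 ∉ (B ∪ C) ∩ (C ∪ B)
2 ∈ (C ∪ A)ᶜ and 2 ∉ ((B ∪ C) ∩ (C ∪ B)), so 2 ∈ (C ∪ A)ᶜ ∪ ((B ∪ C) ∩ (C ∪ B))
2 ∉ C and 2 ∉ B, so 2 ∉ C \ B
2 ∈ ((C ∪ A)ᶜ ∪ ((B ∪ C) ∩ (C ∪ B))) and 2 ∉ (C \ B), so 2 ∈ ((C ∪ A)ᶜ ∪ ((B ∪ C) ∩ (C ∪ B))) ∪ (C \ B)
2 ∉ (((C ∪ A)ᶜ ∪ ((B ∪ C) ∩ (C ∪ B))) ∪ (C \ B))ᶜ since 2 ∈ (((C ∪ A)ᶜ ∪ ((B ∪ C) ∩ (C ∪ B))) ∪ (C \ B))

No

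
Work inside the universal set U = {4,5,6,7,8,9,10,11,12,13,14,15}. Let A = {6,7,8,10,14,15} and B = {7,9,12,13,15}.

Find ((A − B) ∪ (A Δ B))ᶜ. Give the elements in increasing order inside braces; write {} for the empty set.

A − B = {6,8,10,14}
A Δ B = {6,8,9,10,12,13,14}
(A − B) ∪ (A Δ B) = {6,8,9,10,12,13,14}
((A − B) ∪ (A Δ B))ᶜ = {4,5,7,11,15}

{4,5,7,11,15}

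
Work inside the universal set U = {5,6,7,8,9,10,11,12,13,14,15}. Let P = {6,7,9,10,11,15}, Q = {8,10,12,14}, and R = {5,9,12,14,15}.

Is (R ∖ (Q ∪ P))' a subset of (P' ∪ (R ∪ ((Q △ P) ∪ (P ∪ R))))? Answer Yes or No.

Q ∪ P = {6,7,8,9,10,11,12,14,15}
R ∖ (Q ∪ P) = {5}
(R ∖ (Q ∪ P))' = {6,7,8,9,10,11,12,13,14,15}
P' = {5,8,12,13,14}
Q △ P = {6,7,8,9,11,12,14,15}
P ∪ R = {5,6,7,9,10,11,12,14,15}
(Q △ P) ∪ (P ∪ R) = {5,6,7,8,9,10,11,12,14,15}
R ∪ ((Q △ P) ∪ (P ∪ R)) = {5,6,7,8,9,10,11,12,14,15}
P' ∪ (R ∪ ((Q △ P) ∪ (P ∪ R))) = {5,6,7,8,9,10,11,12,13,14,15}
Every element of {6,7,8,9,10,11,12,13,14,15} is in {5,6,7,8,9,10,11,12,13,14,15}, so (R ∖ (Q ∪ P))' ⊆ P' ∪ (R ∪ ((Q △ P) ∪ (P ∪ R))).

Yes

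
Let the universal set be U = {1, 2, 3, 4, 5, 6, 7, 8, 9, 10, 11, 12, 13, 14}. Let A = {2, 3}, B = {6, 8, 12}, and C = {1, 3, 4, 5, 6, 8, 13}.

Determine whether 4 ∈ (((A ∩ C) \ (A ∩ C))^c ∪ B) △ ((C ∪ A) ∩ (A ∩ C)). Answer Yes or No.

4 ∉ A and 4 ∈ C, so 4 ∉ A ∩ C
4 ∉ A and 4 ∈ C, so 4 ∉ A ∩ C
4 ∉ (A ∩ C) and 4 ∉ (A ∩ C), so 4 ∉ (A ∩ C) \ (A ∩ C)
4 ∈ ((A ∩ C) \ (A ∩ C))^c since 4 ∉ ((A ∩ C) \ (A ∩ C))
4 ∈ ((A ∩ C) \ (A ∩ C))^c and 4 ∉ B, so 4 ∈ ((A ∩ C) \ (A ∩ C))^c ∪ B
4 ∈ C and 4 ∉ A, so 4 ∈ C ∪ A
4 ∉ A and 4 ∈ C, so 4 ∉ A ∩ C
4 ∈ (C ∪ A) and 4 ∉ (A ∩ C), so 4 ∉ (C ∪ A) ∩ (A ∩ C)
4 ∈ (((A ∩ C) \ (A ∩ C))^c ∪ B) and 4 ∉ ((C ∪ A) ∩ (A ∩ C)), so 4 ∈ (((A ∩ C) \ (A ∩ C))^c ∪ B) △ ((C ∪ A) ∩ (A ∩ C))

Yes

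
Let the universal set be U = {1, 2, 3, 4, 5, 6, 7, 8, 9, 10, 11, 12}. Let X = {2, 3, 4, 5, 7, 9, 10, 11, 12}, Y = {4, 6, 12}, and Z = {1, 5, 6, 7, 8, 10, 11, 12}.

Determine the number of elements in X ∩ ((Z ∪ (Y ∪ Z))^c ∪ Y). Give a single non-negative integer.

Y ∪ Z = {1, 4, 5, 6, 7, 8, 10, 11, 12}
Z ∪ (Y ∪ Z) = {1, 4, 5, 6, 7, 8, 10, 11, 12}
(Z ∪ (Y ∪ Z))^c = {2, 3, 9}
(Z ∪ (Y ∪ Z))^c ∪ Y = {2, 3, 4, 6, 9, 12}
X ∩ ((Z ∪ (Y ∪ Z))^c ∪ Y) = {2, 3, 4, 9, 12}
|X ∩ ((Z ∪ (Y ∪ Z))^c ∪ Y)| = 5

5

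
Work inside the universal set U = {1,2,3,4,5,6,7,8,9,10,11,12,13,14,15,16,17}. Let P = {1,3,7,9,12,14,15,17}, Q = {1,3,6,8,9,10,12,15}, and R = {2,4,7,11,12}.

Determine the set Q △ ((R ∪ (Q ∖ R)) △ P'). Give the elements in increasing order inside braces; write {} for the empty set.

{5,6,7,8,10,13,16}

Q ∖ R = {1,3,6,8,9,10,15}
R ∪ (Q ∖ R) = {1,2,3,4,6,7,8,9,10,11,12,15}
P' = {2,4,5,6,8,10,11,13,16}
(R ∪ (Q ∖ R)) △ P' = {1,3,5,7,9,12,13,15,16}
Q △ ((R ∪ (Q ∖ R)) △ P') = {5,6,7,8,10,13,16}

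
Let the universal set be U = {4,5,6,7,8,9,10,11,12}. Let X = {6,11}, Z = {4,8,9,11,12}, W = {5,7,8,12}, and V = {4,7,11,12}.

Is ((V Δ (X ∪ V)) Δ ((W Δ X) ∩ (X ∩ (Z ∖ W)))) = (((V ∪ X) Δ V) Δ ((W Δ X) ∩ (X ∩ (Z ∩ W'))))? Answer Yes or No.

Yes

X ∪ V = {4,6,7,11,12}
V Δ (X ∪ V) = {6}
W Δ X = {5,6,7,8,11,12}
Z ∖ W = {4,9,11}
X ∩ (Z ∖ W) = {11}
(W Δ X) ∩ (X ∩ (Z ∖ W)) = {11}
(V Δ (X ∪ V)) Δ ((W Δ X) ∩ (X ∩ (Z ∖ W))) = {6,11}
V ∪ X = {4,6,7,11,12}
(V ∪ X) Δ V = {6}
W' = {4,6,9,10,11}
Z ∩ W' = {4,9,11}
X ∩ (Z ∩ W') = {11}
(W Δ X) ∩ (X ∩ (Z ∩ W')) = {11}
((V ∪ X) Δ V) Δ ((W Δ X) ∩ (X ∩ (Z ∩ W'))) = {6,11}
Both equal {6,11}, so (V Δ (X ∪ V)) Δ ((W Δ X) ∩ (X ∩ (Z ∖ W))) = ((V ∪ X) Δ V) Δ ((W Δ X) ∩ (X ∩ (Z ∩ W'))).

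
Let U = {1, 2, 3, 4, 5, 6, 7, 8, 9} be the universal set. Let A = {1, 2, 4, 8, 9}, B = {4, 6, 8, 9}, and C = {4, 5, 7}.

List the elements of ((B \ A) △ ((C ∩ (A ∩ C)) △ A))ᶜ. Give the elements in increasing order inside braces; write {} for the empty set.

{3, 4, 5, 7}

B \ A = {6}
A ∩ C = {4}
C ∩ (A ∩ C) = {4}
(C ∩ (A ∩ C)) △ A = {1, 2, 8, 9}
(B \ A) △ ((C ∩ (A ∩ C)) △ A) = {1, 2, 6, 8, 9}
((B \ A) △ ((C ∩ (A ∩ C)) △ A))ᶜ = {3, 4, 5, 7}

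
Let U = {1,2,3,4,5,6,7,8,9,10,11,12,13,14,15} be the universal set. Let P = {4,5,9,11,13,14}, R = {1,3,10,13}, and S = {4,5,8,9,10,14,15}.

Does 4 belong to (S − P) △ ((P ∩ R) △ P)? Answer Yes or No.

4 ∈ S and 4 ∈ P, so 4 ∉ S − P
4 ∈ P and 4 ∉ R, so 4 ∉ P ∩ R
4 ∉ (P ∩ R) and 4 ∈ P, so 4 ∈ (P ∩ R) △ P
4 ∉ (S − P) and 4 ∈ ((P ∩ R) △ P), so 4 ∈ (S − P) △ ((P ∩ R) △ P)

Yes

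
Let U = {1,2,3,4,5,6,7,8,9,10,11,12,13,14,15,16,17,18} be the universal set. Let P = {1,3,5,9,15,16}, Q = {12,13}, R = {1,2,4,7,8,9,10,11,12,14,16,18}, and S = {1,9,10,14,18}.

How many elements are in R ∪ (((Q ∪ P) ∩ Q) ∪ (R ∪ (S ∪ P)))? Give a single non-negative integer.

16

Q ∪ P = {1,3,5,9,12,13,15,16}
(Q ∪ P) ∩ Q = {12,13}
S ∪ P = {1,3,5,9,10,14,15,16,18}
R ∪ (S ∪ P) = {1,2,3,4,5,7,8,9,10,11,12,14,15,16,18}
((Q ∪ P) ∩ Q) ∪ (R ∪ (S ∪ P)) = {1,2,3,4,5,7,8,9,10,11,12,13,14,15,16,18}
R ∪ (((Q ∪ P) ∩ Q) ∪ (R ∪ (S ∪ P))) = {1,2,3,4,5,7,8,9,10,11,12,13,14,15,16,18}
|R ∪ (((Q ∪ P) ∩ Q) ∪ (R ∪ (S ∪ P)))| = 16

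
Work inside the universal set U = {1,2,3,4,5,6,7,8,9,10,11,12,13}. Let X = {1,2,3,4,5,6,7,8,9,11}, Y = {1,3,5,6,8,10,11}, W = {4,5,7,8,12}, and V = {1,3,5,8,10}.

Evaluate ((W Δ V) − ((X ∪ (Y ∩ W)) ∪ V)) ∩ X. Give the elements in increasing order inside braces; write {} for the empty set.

{}

W Δ V = {1,3,4,7,10,12}
Y ∩ W = {5,8}
X ∪ (Y ∩ W) = {1,2,3,4,5,6,7,8,9,11}
(X ∪ (Y ∩ W)) ∪ V = {1,2,3,4,5,6,7,8,9,10,11}
(W Δ V) − ((X ∪ (Y ∩ W)) ∪ V) = {12}
((W Δ V) − ((X ∪ (Y ∩ W)) ∪ V)) ∩ X = {}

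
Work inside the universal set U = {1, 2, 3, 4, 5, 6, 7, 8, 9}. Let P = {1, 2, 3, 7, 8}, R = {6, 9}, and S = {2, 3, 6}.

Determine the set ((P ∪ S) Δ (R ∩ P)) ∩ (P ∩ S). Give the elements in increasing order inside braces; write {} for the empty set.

{2, 3}

P ∪ S = {1, 2, 3, 6, 7, 8}
R ∩ P = {}
(P ∪ S) Δ (R ∩ P) = {1, 2, 3, 6, 7, 8}
P ∩ S = {2, 3}
((P ∪ S) Δ (R ∩ P)) ∩ (P ∩ S) = {2, 3}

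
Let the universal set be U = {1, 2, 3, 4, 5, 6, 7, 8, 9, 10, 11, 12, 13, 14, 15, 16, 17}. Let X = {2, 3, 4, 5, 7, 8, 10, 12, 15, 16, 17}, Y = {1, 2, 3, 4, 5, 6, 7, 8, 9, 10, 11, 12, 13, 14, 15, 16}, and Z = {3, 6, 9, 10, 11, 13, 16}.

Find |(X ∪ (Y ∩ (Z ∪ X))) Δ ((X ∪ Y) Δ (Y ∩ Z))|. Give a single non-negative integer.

Z ∪ X = {2, 3, 4, 5, 6, 7, 8, 9, 10, 11, 12, 13, 15, 16, 17}
Y ∩ (Z ∪ X) = {2, 3, 4, 5, 6, 7, 8, 9, 10, 11, 12, 13, 15, 16}
X ∪ (Y ∩ (Z ∪ X)) = {2, 3, 4, 5, 6, 7, 8, 9, 10, 11, 12, 13, 15, 16, 17}
X ∪ Y = {1, 2, 3, 4, 5, 6, 7, 8, 9, 10, 11, 12, 13, 14, 15, 16, 17}
Y ∩ Z = {3, 6, 9, 10, 11, 13, 16}
(X ∪ Y) Δ (Y ∩ Z) = {1, 2, 4, 5, 7, 8, 12, 14, 15, 17}
(X ∪ (Y ∩ (Z ∪ X))) Δ ((X ∪ Y) Δ (Y ∩ Z)) = {1, 3, 6, 9, 10, 11, 13, 14, 16}
|(X ∪ (Y ∩ (Z ∪ X))) Δ ((X ∪ Y) Δ (Y ∩ Z))| = 9

9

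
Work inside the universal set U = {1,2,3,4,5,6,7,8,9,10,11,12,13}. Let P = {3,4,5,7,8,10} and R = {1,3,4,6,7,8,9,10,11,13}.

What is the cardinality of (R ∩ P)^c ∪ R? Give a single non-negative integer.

13

R ∩ P = {3,4,7,8,10}
(R ∩ P)^c = {1,2,5,6,9,11,12,13}
(R ∩ P)^c ∪ R = {1,2,3,4,5,6,7,8,9,10,11,12,13}
|(R ∩ P)^c ∪ R| = 13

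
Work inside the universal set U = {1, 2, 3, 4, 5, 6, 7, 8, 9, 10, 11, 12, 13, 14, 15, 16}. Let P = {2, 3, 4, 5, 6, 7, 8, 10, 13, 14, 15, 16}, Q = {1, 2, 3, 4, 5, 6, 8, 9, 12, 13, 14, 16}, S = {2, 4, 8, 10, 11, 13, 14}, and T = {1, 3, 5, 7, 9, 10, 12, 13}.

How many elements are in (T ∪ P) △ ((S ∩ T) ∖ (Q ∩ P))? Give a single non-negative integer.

T ∪ P = {1, 2, 3, 4, 5, 6, 7, 8, 9, 10, 12, 13, 14, 15, 16}
S ∩ T = {10, 13}
Q ∩ P = {2, 3, 4, 5, 6, 8, 13, 14, 16}
(S ∩ T) ∖ (Q ∩ P) = {10}
(T ∪ P) △ ((S ∩ T) ∖ (Q ∩ P)) = {1, 2, 3, 4, 5, 6, 7, 8, 9, 12, 13, 14, 15, 16}
|(T ∪ P) △ ((S ∩ T) ∖ (Q ∩ P))| = 14

14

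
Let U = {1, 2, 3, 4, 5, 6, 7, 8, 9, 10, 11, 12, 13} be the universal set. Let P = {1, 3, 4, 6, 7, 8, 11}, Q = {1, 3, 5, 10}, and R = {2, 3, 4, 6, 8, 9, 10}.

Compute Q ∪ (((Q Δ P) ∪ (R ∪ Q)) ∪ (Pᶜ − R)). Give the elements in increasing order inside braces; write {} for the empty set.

Q Δ P = {4, 5, 6, 7, 8, 10, 11}
R ∪ Q = {1, 2, 3, 4, 5, 6, 8, 9, 10}
(Q Δ P) ∪ (R ∪ Q) = {1, 2, 3, 4, 5, 6, 7, 8, 9, 10, 11}
Pᶜ = {2, 5, 9, 10, 12, 13}
Pᶜ − R = {5, 12, 13}
((Q Δ P) ∪ (R ∪ Q)) ∪ (Pᶜ − R) = {1, 2, 3, 4, 5, 6, 7, 8, 9, 10, 11, 12, 13}
Q ∪ (((Q Δ P) ∪ (R ∪ Q)) ∪ (Pᶜ − R)) = {1, 2, 3, 4, 5, 6, 7, 8, 9, 10, 11, 12, 13}

{1, 2, 3, 4, 5, 6, 7, 8, 9, 10, 11, 12, 13}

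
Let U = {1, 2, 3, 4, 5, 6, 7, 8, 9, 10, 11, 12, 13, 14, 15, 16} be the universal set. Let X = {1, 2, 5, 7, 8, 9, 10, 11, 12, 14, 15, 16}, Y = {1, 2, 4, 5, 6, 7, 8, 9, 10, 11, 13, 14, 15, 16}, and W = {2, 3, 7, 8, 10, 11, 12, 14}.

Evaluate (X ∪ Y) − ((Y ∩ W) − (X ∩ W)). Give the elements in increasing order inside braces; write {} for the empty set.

X ∪ Y = {1, 2, 4, 5, 6, 7, 8, 9, 10, 11, 12, 13, 14, 15, 16}
Y ∩ W = {2, 7, 8, 10, 11, 14}
X ∩ W = {2, 7, 8, 10, 11, 12, 14}
(Y ∩ W) − (X ∩ W) = {}
(X ∪ Y) − ((Y ∩ W) − (X ∩ W)) = {1, 2, 4, 5, 6, 7, 8, 9, 10, 11, 12, 13, 14, 15, 16}

{1, 2, 4, 5, 6, 7, 8, 9, 10, 11, 12, 13, 14, 15, 16}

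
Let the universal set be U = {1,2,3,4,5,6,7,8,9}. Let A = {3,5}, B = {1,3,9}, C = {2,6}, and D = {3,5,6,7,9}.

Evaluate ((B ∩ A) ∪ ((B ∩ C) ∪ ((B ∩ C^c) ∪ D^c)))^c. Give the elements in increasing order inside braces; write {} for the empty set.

{5,6,7}

B ∩ A = {3}
B ∩ C = {}
C^c = {1,3,4,5,7,8,9}
B ∩ C^c = {1,3,9}
D^c = {1,2,4,8}
(B ∩ C^c) ∪ D^c = {1,2,3,4,8,9}
(B ∩ C) ∪ ((B ∩ C^c) ∪ D^c) = {1,2,3,4,8,9}
(B ∩ A) ∪ ((B ∩ C) ∪ ((B ∩ C^c) ∪ D^c)) = {1,2,3,4,8,9}
((B ∩ A) ∪ ((B ∩ C) ∪ ((B ∩ C^c) ∪ D^c)))^c = {5,6,7}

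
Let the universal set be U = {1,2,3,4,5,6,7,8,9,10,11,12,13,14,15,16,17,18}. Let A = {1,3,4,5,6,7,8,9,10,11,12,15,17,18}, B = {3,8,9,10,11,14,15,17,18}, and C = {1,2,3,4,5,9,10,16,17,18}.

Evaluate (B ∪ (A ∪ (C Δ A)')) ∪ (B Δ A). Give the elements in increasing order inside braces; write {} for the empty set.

{1,3,4,5,6,7,8,9,10,11,12,13,14,15,17,18}

C Δ A = {2,6,7,8,11,12,15,16}
(C Δ A)' = {1,3,4,5,9,10,13,14,17,18}
A ∪ (C Δ A)' = {1,3,4,5,6,7,8,9,10,11,12,13,14,15,17,18}
B ∪ (A ∪ (C Δ A)') = {1,3,4,5,6,7,8,9,10,11,12,13,14,15,17,18}
B Δ A = {1,4,5,6,7,12,14}
(B ∪ (A ∪ (C Δ A)')) ∪ (B Δ A) = {1,3,4,5,6,7,8,9,10,11,12,13,14,15,17,18}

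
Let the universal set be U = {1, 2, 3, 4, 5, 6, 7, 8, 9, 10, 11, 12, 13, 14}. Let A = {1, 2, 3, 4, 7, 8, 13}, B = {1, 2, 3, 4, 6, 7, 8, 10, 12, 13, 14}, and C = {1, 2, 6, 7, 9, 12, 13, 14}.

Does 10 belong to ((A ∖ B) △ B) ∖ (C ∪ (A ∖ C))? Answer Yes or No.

10 ∉ A and 10 ∈ B, so 10 ∉ A ∖ B
10 ∉ (A ∖ B) and 10 ∈ B, so 10 ∈ (A ∖ B) △ B
10 ∉ A and 10 ∉ C, so 10 ∉ A ∖ C
10 ∉ C and 10 ∉ (A ∖ C), so 10 ∉ C ∪ (A ∖ C)
10 ∈ ((A ∖ B) △ B) and 10 ∉ (C ∪ (A ∖ C)), so 10 ∈ ((A ∖ B) △ B) ∖ (C ∪ (A ∖ C))

Yes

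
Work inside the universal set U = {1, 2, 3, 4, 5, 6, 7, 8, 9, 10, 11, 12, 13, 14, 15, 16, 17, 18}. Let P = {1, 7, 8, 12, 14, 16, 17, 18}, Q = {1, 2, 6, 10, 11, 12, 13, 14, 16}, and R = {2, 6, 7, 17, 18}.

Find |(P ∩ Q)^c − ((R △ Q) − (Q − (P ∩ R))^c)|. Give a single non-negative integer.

11

P ∩ Q = {1, 12, 14, 16}
(P ∩ Q)^c = {2, 3, 4, 5, 6, 7, 8, 9, 10, 11, 13, 15, 17, 18}
R △ Q = {1, 7, 10, 11, 12, 13, 14, 16, 17, 18}
P ∩ R = {7, 17, 18}
Q − (P ∩ R) = {1, 2, 6, 10, 11, 12, 13, 14, 16}
(Q − (P ∩ R))^c = {3, 4, 5, 7, 8, 9, 15, 17, 18}
(R △ Q) − (Q − (P ∩ R))^c = {1, 10, 11, 12, 13, 14, 16}
(P ∩ Q)^c − ((R △ Q) − (Q − (P ∩ R))^c) = {2, 3, 4, 5, 6, 7, 8, 9, 15, 17, 18}
|(P ∩ Q)^c − ((R △ Q) − (Q − (P ∩ R))^c)| = 11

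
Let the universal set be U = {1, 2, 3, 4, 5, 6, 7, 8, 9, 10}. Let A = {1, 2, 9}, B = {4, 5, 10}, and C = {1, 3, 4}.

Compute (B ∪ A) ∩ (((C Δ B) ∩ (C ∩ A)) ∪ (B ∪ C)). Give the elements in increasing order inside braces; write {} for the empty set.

{1, 4, 5, 10}

B ∪ A = {1, 2, 4, 5, 9, 10}
C Δ B = {1, 3, 5, 10}
C ∩ A = {1}
(C Δ B) ∩ (C ∩ A) = {1}
B ∪ C = {1, 3, 4, 5, 10}
((C Δ B) ∩ (C ∩ A)) ∪ (B ∪ C) = {1, 3, 4, 5, 10}
(B ∪ A) ∩ (((C Δ B) ∩ (C ∩ A)) ∪ (B ∪ C)) = {1, 4, 5, 10}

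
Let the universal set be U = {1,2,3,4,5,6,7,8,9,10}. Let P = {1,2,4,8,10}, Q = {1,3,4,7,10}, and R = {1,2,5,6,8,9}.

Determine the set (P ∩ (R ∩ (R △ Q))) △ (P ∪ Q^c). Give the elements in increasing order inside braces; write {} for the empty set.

R △ Q = {2,3,4,5,6,7,8,9,10}
R ∩ (R △ Q) = {2,5,6,8,9}
P ∩ (R ∩ (R △ Q)) = {2,8}
Q^c = {2,5,6,8,9}
P ∪ Q^c = {1,2,4,5,6,8,9,10}
(P ∩ (R ∩ (R △ Q))) △ (P ∪ Q^c) = {1,4,5,6,9,10}

{1,4,5,6,9,10}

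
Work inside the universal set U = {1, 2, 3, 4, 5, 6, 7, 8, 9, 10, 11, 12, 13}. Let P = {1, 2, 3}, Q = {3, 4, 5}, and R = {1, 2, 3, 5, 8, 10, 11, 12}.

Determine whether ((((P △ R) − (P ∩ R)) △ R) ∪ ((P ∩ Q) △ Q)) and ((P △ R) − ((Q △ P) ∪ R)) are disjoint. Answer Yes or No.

Yes

P △ R = {5, 8, 10, 11, 12}
P ∩ R = {1, 2, 3}
(P △ R) − (P ∩ R) = {5, 8, 10, 11, 12}
((P △ R) − (P ∩ R)) △ R = {1, 2, 3}
P ∩ Q = {3}
(P ∩ Q) △ Q = {4, 5}
(((P △ R) − (P ∩ R)) △ R) ∪ ((P ∩ Q) △ Q) = {1, 2, 3, 4, 5}
Q △ P = {1, 2, 4, 5}
(Q △ P) ∪ R = {1, 2, 3, 4, 5, 8, 10, 11, 12}
(P △ R) − ((Q △ P) ∪ R) = {}
{1, 2, 3, 4, 5} and {} share no elements.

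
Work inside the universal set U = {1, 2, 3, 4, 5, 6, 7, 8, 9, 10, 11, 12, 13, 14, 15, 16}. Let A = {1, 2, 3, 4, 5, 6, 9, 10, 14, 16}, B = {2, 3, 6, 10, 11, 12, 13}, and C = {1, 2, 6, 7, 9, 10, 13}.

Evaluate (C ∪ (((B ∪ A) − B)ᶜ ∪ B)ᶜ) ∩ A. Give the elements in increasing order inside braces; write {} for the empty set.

B ∪ A = {1, 2, 3, 4, 5, 6, 9, 10, 11, 12, 13, 14, 16}
(B ∪ A) − B = {1, 4, 5, 9, 14, 16}
((B ∪ A) − B)ᶜ = {2, 3, 6, 7, 8, 10, 11, 12, 13, 15}
((B ∪ A) − B)ᶜ ∪ B = {2, 3, 6, 7, 8, 10, 11, 12, 13, 15}
(((B ∪ A) − B)ᶜ ∪ B)ᶜ = {1, 4, 5, 9, 14, 16}
C ∪ (((B ∪ A) − B)ᶜ ∪ B)ᶜ = {1, 2, 4, 5, 6, 7, 9, 10, 13, 14, 16}
(C ∪ (((B ∪ A) − B)ᶜ ∪ B)ᶜ) ∩ A = {1, 2, 4, 5, 6, 9, 10, 14, 16}

{1, 2, 4, 5, 6, 9, 10, 14, 16}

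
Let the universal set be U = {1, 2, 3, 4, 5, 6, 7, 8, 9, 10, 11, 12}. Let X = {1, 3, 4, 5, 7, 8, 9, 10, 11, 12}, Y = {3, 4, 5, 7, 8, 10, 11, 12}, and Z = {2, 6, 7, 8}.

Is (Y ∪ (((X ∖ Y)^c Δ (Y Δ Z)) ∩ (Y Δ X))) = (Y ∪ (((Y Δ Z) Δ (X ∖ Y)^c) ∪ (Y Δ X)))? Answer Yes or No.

No

X ∖ Y = {1, 9}
(X ∖ Y)^c = {2, 3, 4, 5, 6, 7, 8, 10, 11, 12}
Y Δ Z = {2, 3, 4, 5, 6, 10, 11, 12}
(X ∖ Y)^c Δ (Y Δ Z) = {7, 8}
Y Δ X = {1, 9}
((X ∖ Y)^c Δ (Y Δ Z)) ∩ (Y Δ X) = {}
Y ∪ (((X ∖ Y)^c Δ (Y Δ Z)) ∩ (Y Δ X)) = {3, 4, 5, 7, 8, 10, 11, 12}
(Y Δ Z) Δ (X ∖ Y)^c = {7, 8}
((Y Δ Z) Δ (X ∖ Y)^c) ∪ (Y Δ X) = {1, 7, 8, 9}
Y ∪ (((Y Δ Z) Δ (X ∖ Y)^c) ∪ (Y Δ X)) = {1, 3, 4, 5, 7, 8, 9, 10, 11, 12}
1 ∈ Y ∪ (((Y Δ Z) Δ (X ∖ Y)^c) ∪ (Y Δ X)) but 1 ∉ Y ∪ (((X ∖ Y)^c Δ (Y Δ Z)) ∩ (Y Δ X)), so they differ.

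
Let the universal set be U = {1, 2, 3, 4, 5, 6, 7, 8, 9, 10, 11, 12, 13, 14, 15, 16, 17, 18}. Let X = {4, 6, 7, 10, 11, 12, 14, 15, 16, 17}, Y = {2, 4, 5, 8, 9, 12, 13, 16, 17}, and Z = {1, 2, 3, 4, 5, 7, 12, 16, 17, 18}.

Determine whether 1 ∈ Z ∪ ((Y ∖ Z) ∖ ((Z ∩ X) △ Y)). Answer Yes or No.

Yes

1 ∉ Y and 1 ∈ Z, so 1 ∉ Y ∖ Z
1 ∈ Z and 1 ∉ X, so 1 ∉ Z ∩ X
1 ∉ (Z ∩ X) and 1 ∉ Y, so 1 ∉ (Z ∩ X) △ Y
1 ∉ (Y ∖ Z) and 1 ∉ ((Z ∩ X) △ Y), so 1 ∉ (Y ∖ Z) ∖ ((Z ∩ X) △ Y)
1 ∈ Z and 1 ∉ ((Y ∖ Z) ∖ ((Z ∩ X) △ Y)), so 1 ∈ Z ∪ ((Y ∖ Z) ∖ ((Z ∩ X) △ Y))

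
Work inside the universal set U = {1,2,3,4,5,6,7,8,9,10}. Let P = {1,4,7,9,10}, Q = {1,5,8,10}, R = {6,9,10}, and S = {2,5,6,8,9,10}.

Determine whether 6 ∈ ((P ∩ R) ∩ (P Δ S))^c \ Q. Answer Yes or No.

Yes

6 ∉ P and 6 ∈ R, so 6 ∉ P ∩ R
6 ∉ P and 6 ∈ S, so 6 ∈ P Δ S
6 ∉ (P ∩ R) and 6 ∈ (P Δ S), so 6 ∉ (P ∩ R) ∩ (P Δ S)
6 ∈ ((P ∩ R) ∩ (P Δ S))^c since 6 ∉ ((P ∩ R) ∩ (P Δ S))
6 ∈ ((P ∩ R) ∩ (P Δ S))^c and 6 ∉ Q, so 6 ∈ ((P ∩ R) ∩ (P Δ S))^c \ Q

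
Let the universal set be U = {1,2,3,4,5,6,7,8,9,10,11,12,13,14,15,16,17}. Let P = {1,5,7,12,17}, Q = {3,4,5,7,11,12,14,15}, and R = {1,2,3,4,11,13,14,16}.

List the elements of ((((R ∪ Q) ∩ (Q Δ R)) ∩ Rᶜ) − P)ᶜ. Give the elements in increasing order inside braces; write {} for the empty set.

R ∪ Q = {1,2,3,4,5,7,11,12,13,14,15,16}
Q Δ R = {1,2,5,7,12,13,15,16}
(R ∪ Q) ∩ (Q Δ R) = {1,2,5,7,12,13,15,16}
Rᶜ = {5,6,7,8,9,10,12,15,17}
((R ∪ Q) ∩ (Q Δ R)) ∩ Rᶜ = {5,7,12,15}
(((R ∪ Q) ∩ (Q Δ R)) ∩ Rᶜ) − P = {15}
((((R ∪ Q) ∩ (Q Δ R)) ∩ Rᶜ) − P)ᶜ = {1,2,3,4,5,6,7,8,9,10,11,12,13,14,16,17}

{1,2,3,4,5,6,7,8,9,10,11,12,13,14,16,17}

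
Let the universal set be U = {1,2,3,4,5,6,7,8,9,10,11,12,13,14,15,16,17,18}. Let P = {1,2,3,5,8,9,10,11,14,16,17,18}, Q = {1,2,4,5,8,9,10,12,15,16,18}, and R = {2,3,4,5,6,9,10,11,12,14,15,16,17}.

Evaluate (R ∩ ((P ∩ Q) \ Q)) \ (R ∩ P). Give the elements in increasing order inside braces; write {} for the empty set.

P ∩ Q = {1,2,5,8,9,10,16,18}
(P ∩ Q) \ Q = {}
R ∩ ((P ∩ Q) \ Q) = {}
R ∩ P = {2,3,5,9,10,11,14,16,17}
(R ∩ ((P ∩ Q) \ Q)) \ (R ∩ P) = {}

{}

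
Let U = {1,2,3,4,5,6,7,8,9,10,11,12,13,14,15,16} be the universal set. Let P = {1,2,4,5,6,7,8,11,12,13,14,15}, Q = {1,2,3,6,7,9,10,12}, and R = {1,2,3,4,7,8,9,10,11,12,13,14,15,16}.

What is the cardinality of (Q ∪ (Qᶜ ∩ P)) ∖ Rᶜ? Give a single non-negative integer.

13

Qᶜ = {4,5,8,11,13,14,15,16}
Qᶜ ∩ P = {4,5,8,11,13,14,15}
Q ∪ (Qᶜ ∩ P) = {1,2,3,4,5,6,7,8,9,10,11,12,13,14,15}
Rᶜ = {5,6}
(Q ∪ (Qᶜ ∩ P)) ∖ Rᶜ = {1,2,3,4,7,8,9,10,11,12,13,14,15}
|(Q ∪ (Qᶜ ∩ P)) ∖ Rᶜ| = 13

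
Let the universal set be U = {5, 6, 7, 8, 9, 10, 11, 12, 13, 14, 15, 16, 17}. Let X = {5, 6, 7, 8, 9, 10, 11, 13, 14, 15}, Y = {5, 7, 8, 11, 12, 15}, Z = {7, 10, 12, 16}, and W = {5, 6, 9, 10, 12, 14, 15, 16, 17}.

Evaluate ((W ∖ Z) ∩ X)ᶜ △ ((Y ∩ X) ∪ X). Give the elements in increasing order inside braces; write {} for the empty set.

{5, 6, 9, 12, 14, 15, 16, 17}

W ∖ Z = {5, 6, 9, 14, 15, 17}
(W ∖ Z) ∩ X = {5, 6, 9, 14, 15}
((W ∖ Z) ∩ X)ᶜ = {7, 8, 10, 11, 12, 13, 16, 17}
Y ∩ X = {5, 7, 8, 11, 15}
(Y ∩ X) ∪ X = {5, 6, 7, 8, 9, 10, 11, 13, 14, 15}
((W ∖ Z) ∩ X)ᶜ △ ((Y ∩ X) ∪ X) = {5, 6, 9, 12, 14, 15, 16, 17}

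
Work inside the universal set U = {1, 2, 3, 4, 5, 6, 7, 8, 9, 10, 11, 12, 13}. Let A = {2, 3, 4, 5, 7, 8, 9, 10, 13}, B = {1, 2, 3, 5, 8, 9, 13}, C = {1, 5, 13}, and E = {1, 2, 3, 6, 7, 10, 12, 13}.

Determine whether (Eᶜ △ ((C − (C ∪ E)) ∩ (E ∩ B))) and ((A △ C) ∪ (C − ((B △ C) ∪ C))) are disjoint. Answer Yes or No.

Eᶜ = {4, 5, 8, 9, 11}
C ∪ E = {1, 2, 3, 5, 6, 7, 10, 12, 13}
C − (C ∪ E) = {}
E ∩ B = {1, 2, 3, 13}
(C − (C ∪ E)) ∩ (E ∩ B) = {}
Eᶜ △ ((C − (C ∪ E)) ∩ (E ∩ B)) = {4, 5, 8, 9, 11}
A △ C = {1, 2, 3, 4, 7, 8, 9, 10}
B △ C = {2, 3, 8, 9}
(B △ C) ∪ C = {1, 2, 3, 5, 8, 9, 13}
C − ((B △ C) ∪ C) = {}
(A △ C) ∪ (C − ((B △ C) ∪ C)) = {1, 2, 3, 4, 7, 8, 9, 10}
4 lies in both, so they are not disjoint.

No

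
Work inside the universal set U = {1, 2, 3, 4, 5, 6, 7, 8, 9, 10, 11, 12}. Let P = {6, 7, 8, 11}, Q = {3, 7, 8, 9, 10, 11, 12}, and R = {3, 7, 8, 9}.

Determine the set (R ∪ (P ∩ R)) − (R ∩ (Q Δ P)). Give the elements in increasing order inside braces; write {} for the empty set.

P ∩ R = {7, 8}
R ∪ (P ∩ R) = {3, 7, 8, 9}
Q Δ P = {3, 6, 9, 10, 12}
R ∩ (Q Δ P) = {3, 9}
(R ∪ (P ∩ R)) − (R ∩ (Q Δ P)) = {7, 8}

{7, 8}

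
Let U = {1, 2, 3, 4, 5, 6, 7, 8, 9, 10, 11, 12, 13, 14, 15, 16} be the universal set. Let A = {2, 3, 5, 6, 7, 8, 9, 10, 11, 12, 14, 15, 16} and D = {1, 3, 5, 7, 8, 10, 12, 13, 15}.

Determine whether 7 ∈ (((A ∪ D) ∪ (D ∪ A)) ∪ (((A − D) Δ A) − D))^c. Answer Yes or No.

7 ∈ A and 7 ∈ D, so 7 ∈ A ∪ D
7 ∈ D and 7 ∈ A, so 7 ∈ D ∪ A
7 ∈ (A ∪ D) and 7 ∈ (D ∪ A), so 7 ∈ (A ∪ D) ∪ (D ∪ A)
7 ∈ A and 7 ∈ D, so 7 ∉ A − D
7 ∉ (A − D) and 7 ∈ A, so 7 ∈ (A − D) Δ A
7 ∈ ((A − D) Δ A) and 7 ∈ D, so 7 ∉ ((A − D) Δ A) − D
7 ∈ ((A ∪ D) ∪ (D ∪ A)) and 7 ∉ (((A − D) Δ A) − D), so 7 ∈ ((A ∪ D) ∪ (D ∪ A)) ∪ (((A − D) Δ A) − D)
7 ∉ (((A ∪ D) ∪ (D ∪ A)) ∪ (((A − D) Δ A) − D))^c since 7 ∈ (((A ∪ D) ∪ (D ∪ A)) ∪ (((A − D) Δ A) − D))

No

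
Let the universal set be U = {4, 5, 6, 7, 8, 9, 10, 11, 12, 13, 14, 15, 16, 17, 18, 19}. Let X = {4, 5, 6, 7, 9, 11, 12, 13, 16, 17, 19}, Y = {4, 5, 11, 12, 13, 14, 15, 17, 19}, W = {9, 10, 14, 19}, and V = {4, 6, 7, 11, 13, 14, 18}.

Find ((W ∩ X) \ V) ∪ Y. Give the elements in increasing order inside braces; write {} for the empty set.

{4, 5, 9, 11, 12, 13, 14, 15, 17, 19}

W ∩ X = {9, 19}
(W ∩ X) \ V = {9, 19}
((W ∩ X) \ V) ∪ Y = {4, 5, 9, 11, 12, 13, 14, 15, 17, 19}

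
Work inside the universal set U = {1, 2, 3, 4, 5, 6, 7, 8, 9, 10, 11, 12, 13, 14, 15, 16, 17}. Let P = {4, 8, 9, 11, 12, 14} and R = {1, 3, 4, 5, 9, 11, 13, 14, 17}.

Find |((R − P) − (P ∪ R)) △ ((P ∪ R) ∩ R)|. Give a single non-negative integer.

R − P = {1, 3, 5, 13, 17}
P ∪ R = {1, 3, 4, 5, 8, 9, 11, 12, 13, 14, 17}
(R − P) − (P ∪ R) = {}
(P ∪ R) ∩ R = {1, 3, 4, 5, 9, 11, 13, 14, 17}
((R − P) − (P ∪ R)) △ ((P ∪ R) ∩ R) = {1, 3, 4, 5, 9, 11, 13, 14, 17}
|((R − P) − (P ∪ R)) △ ((P ∪ R) ∩ R)| = 9

9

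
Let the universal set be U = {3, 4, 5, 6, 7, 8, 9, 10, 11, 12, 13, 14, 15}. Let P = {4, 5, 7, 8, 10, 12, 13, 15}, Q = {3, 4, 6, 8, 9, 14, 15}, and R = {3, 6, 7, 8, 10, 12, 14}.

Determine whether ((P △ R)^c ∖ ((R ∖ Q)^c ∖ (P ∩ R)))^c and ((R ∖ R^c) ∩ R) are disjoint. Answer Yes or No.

No

P △ R = {3, 4, 5, 6, 13, 14, 15}
(P △ R)^c = {7, 8, 9, 10, 11, 12}
R ∖ Q = {7, 10, 12}
(R ∖ Q)^c = {3, 4, 5, 6, 8, 9, 11, 13, 14, 15}
P ∩ R = {7, 8, 10, 12}
(R ∖ Q)^c ∖ (P ∩ R) = {3, 4, 5, 6, 9, 11, 13, 14, 15}
(P △ R)^c ∖ ((R ∖ Q)^c ∖ (P ∩ R)) = {7, 8, 10, 12}
((P △ R)^c ∖ ((R ∖ Q)^c ∖ (P ∩ R)))^c = {3, 4, 5, 6, 9, 11, 13, 14, 15}
R^c = {4, 5, 9, 11, 13, 15}
R ∖ R^c = {3, 6, 7, 8, 10, 12, 14}
(R ∖ R^c) ∩ R = {3, 6, 7, 8, 10, 12, 14}
3 lies in both, so they are not disjoint.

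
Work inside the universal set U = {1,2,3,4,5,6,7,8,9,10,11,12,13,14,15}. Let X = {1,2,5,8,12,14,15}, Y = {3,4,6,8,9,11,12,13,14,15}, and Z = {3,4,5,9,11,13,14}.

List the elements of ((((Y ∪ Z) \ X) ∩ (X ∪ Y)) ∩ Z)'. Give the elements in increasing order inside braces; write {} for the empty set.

{1,2,5,6,7,8,10,12,14,15}

Y ∪ Z = {3,4,5,6,8,9,11,12,13,14,15}
(Y ∪ Z) \ X = {3,4,6,9,11,13}
X ∪ Y = {1,2,3,4,5,6,8,9,11,12,13,14,15}
((Y ∪ Z) \ X) ∩ (X ∪ Y) = {3,4,6,9,11,13}
(((Y ∪ Z) \ X) ∩ (X ∪ Y)) ∩ Z = {3,4,9,11,13}
((((Y ∪ Z) \ X) ∩ (X ∪ Y)) ∩ Z)' = {1,2,5,6,7,8,10,12,14,15}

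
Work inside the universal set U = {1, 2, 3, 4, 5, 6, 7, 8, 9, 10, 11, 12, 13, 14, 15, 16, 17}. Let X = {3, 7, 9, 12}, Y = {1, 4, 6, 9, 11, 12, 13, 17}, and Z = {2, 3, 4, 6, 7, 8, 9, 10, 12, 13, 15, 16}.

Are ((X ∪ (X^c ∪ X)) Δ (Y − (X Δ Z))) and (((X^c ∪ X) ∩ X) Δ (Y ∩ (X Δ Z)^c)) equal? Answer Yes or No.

No

X^c = {1, 2, 4, 5, 6, 8, 10, 11, 13, 14, 15, 16, 17}
X^c ∪ X = {1, 2, 3, 4, 5, 6, 7, 8, 9, 10, 11, 12, 13, 14, 15, 16, 17}
X ∪ (X^c ∪ X) = {1, 2, 3, 4, 5, 6, 7, 8, 9, 10, 11, 12, 13, 14, 15, 16, 17}
X Δ Z = {2, 4, 6, 8, 10, 13, 15, 16}
Y − (X Δ Z) = {1, 9, 11, 12, 17}
(X ∪ (X^c ∪ X)) Δ (Y − (X Δ Z)) = {2, 3, 4, 5, 6, 7, 8, 10, 13, 14, 15, 16}
(X^c ∪ X) ∩ X = {3, 7, 9, 12}
(X Δ Z)^c = {1, 3, 5, 7, 9, 11, 12, 14, 17}
Y ∩ (X Δ Z)^c = {1, 9, 11, 12, 17}
((X^c ∪ X) ∩ X) Δ (Y ∩ (X Δ Z)^c) = {1, 3, 7, 11, 17}
1 ∈ ((X^c ∪ X) ∩ X) Δ (Y ∩ (X Δ Z)^c) but 1 ∉ (X ∪ (X^c ∪ X)) Δ (Y − (X Δ Z)), so they differ.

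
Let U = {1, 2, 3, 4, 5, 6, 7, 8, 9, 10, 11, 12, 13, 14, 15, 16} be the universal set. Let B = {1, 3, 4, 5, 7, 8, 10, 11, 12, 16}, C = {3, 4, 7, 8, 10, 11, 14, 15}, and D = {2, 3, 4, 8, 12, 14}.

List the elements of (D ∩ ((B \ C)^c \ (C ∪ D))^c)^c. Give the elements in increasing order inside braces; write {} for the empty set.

{1, 5, 6, 7, 9, 10, 11, 13, 15, 16}

B \ C = {1, 5, 12, 16}
(B \ C)^c = {2, 3, 4, 6, 7, 8, 9, 10, 11, 13, 14, 15}
C ∪ D = {2, 3, 4, 7, 8, 10, 11, 12, 14, 15}
(B \ C)^c \ (C ∪ D) = {6, 9, 13}
((B \ C)^c \ (C ∪ D))^c = {1, 2, 3, 4, 5, 7, 8, 10, 11, 12, 14, 15, 16}
D ∩ ((B \ C)^c \ (C ∪ D))^c = {2, 3, 4, 8, 12, 14}
(D ∩ ((B \ C)^c \ (C ∪ D))^c)^c = {1, 5, 6, 7, 9, 10, 11, 13, 15, 16}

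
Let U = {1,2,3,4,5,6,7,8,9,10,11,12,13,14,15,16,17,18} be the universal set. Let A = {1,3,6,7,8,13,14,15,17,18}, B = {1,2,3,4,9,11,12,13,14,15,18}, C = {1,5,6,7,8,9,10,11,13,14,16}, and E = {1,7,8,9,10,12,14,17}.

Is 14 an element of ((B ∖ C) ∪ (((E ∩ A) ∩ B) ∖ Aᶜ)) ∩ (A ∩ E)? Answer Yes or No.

14 ∈ B and 14 ∈ C, so 14 ∉ B ∖ C
14 ∈ E and 14 ∈ A, so 14 ∈ E ∩ A
14 ∈ (E ∩ A) and 14 ∈ B, so 14 ∈ (E ∩ A) ∩ B
14 ∈ A, so 14 ∉ Aᶜ
14 ∈ ((E ∩ A) ∩ B) and 14 ∉ Aᶜ, so 14 ∈ ((E ∩ A) ∩ B) ∖ Aᶜ
14 ∉ (B ∖ C) and 14 ∈ (((E ∩ A) ∩ B) ∖ Aᶜ), so 14 ∈ (B ∖ C) ∪ (((E ∩ A) ∩ B) ∖ Aᶜ)
14 ∈ A and 14 ∈ E, so 14 ∈ A ∩ E
14 ∈ ((B ∖ C) ∪ (((E ∩ A) ∩ B) ∖ Aᶜ)) and 14 ∈ (A ∩ E), so 14 ∈ ((B ∖ C) ∪ (((E ∩ A) ∩ B) ∖ Aᶜ)) ∩ (A ∩ E)

Yes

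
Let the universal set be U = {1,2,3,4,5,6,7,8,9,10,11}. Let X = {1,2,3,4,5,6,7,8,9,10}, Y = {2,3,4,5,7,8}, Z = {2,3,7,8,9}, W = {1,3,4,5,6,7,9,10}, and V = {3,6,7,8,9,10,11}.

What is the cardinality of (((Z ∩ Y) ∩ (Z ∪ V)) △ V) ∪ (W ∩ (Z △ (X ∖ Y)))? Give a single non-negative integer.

8

Z ∩ Y = {2,3,7,8}
Z ∪ V = {2,3,6,7,8,9,10,11}
(Z ∩ Y) ∩ (Z ∪ V) = {2,3,7,8}
((Z ∩ Y) ∩ (Z ∪ V)) △ V = {2,6,9,10,11}
X ∖ Y = {1,6,9,10}
Z △ (X ∖ Y) = {1,2,3,6,7,8,10}
W ∩ (Z △ (X ∖ Y)) = {1,3,6,7,10}
(((Z ∩ Y) ∩ (Z ∪ V)) △ V) ∪ (W ∩ (Z △ (X ∖ Y))) = {1,2,3,6,7,9,10,11}
|(((Z ∩ Y) ∩ (Z ∪ V)) △ V) ∪ (W ∩ (Z △ (X ∖ Y)))| = 8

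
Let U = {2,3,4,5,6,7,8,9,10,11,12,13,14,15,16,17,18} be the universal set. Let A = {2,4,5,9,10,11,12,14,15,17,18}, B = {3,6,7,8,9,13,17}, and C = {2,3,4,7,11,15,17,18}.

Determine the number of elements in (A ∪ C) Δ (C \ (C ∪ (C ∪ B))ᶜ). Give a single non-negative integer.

5

A ∪ C = {2,3,4,5,7,9,10,11,12,14,15,17,18}
C ∪ B = {2,3,4,6,7,8,9,11,13,15,17,18}
C ∪ (C ∪ B) = {2,3,4,6,7,8,9,11,13,15,17,18}
(C ∪ (C ∪ B))ᶜ = {5,10,12,14,16}
C \ (C ∪ (C ∪ B))ᶜ = {2,3,4,7,11,15,17,18}
(A ∪ C) Δ (C \ (C ∪ (C ∪ B))ᶜ) = {5,9,10,12,14}
|(A ∪ C) Δ (C \ (C ∪ (C ∪ B))ᶜ)| = 5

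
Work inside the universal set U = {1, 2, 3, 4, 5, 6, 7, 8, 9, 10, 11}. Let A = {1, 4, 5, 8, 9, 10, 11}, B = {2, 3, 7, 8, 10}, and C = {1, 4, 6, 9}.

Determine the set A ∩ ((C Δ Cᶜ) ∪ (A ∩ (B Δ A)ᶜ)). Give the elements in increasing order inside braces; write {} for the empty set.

{1, 4, 5, 8, 9, 10, 11}

Cᶜ = {2, 3, 5, 7, 8, 10, 11}
C Δ Cᶜ = {1, 2, 3, 4, 5, 6, 7, 8, 9, 10, 11}
B Δ A = {1, 2, 3, 4, 5, 7, 9, 11}
(B Δ A)ᶜ = {6, 8, 10}
A ∩ (B Δ A)ᶜ = {8, 10}
(C Δ Cᶜ) ∪ (A ∩ (B Δ A)ᶜ) = {1, 2, 3, 4, 5, 6, 7, 8, 9, 10, 11}
A ∩ ((C Δ Cᶜ) ∪ (A ∩ (B Δ A)ᶜ)) = {1, 4, 5, 8, 9, 10, 11}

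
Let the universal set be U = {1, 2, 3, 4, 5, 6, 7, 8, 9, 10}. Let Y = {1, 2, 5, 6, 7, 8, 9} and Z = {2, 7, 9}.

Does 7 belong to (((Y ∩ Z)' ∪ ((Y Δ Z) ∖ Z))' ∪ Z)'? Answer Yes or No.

No

7 ∈ Y and 7 ∈ Z, so 7 ∈ Y ∩ Z
7 ∉ (Y ∩ Z)' since 7 ∈ (Y ∩ Z)
7 ∈ Y and 7 ∈ Z, so 7 ∉ Y Δ Z
7 ∉ (Y Δ Z) and 7 ∈ Z, so 7 ∉ (Y Δ Z) ∖ Z
7 ∉ (Y ∩ Z)' and 7 ∉ ((Y Δ Z) ∖ Z), so 7 ∉ (Y ∩ Z)' ∪ ((Y Δ Z) ∖ Z)
7 ∈ ((Y ∩ Z)' ∪ ((Y Δ Z) ∖ Z))' since 7 ∉ ((Y ∩ Z)' ∪ ((Y Δ Z) ∖ Z))
7 ∈ ((Y ∩ Z)' ∪ ((Y Δ Z) ∖ Z))' and 7 ∈ Z, so 7 ∈ ((Y ∩ Z)' ∪ ((Y Δ Z) ∖ Z))' ∪ Z
7 ∉ (((Y ∩ Z)' ∪ ((Y Δ Z) ∖ Z))' ∪ Z)' since 7 ∈ (((Y ∩ Z)' ∪ ((Y Δ Z) ∖ Z))' ∪ Z)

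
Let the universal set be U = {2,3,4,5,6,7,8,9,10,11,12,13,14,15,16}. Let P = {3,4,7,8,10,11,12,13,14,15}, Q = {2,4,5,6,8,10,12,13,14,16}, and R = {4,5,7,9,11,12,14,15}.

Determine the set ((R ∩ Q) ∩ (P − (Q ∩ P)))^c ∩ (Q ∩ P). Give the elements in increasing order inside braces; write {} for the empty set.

{4,8,10,12,13,14}

R ∩ Q = {4,5,12,14}
Q ∩ P = {4,8,10,12,13,14}
P − (Q ∩ P) = {3,7,11,15}
(R ∩ Q) ∩ (P − (Q ∩ P)) = {}
((R ∩ Q) ∩ (P − (Q ∩ P)))^c = {2,3,4,5,6,7,8,9,10,11,12,13,14,15,16}
((R ∩ Q) ∩ (P − (Q ∩ P)))^c ∩ (Q ∩ P) = {4,8,10,12,13,14}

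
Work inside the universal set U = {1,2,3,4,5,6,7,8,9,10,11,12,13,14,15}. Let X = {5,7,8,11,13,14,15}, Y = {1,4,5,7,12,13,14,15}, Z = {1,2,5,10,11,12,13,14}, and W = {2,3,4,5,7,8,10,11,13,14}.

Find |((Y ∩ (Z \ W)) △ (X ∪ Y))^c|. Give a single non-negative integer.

Z \ W = {1,12}
Y ∩ (Z \ W) = {1,12}
X ∪ Y = {1,4,5,7,8,11,12,13,14,15}
(Y ∩ (Z \ W)) △ (X ∪ Y) = {4,5,7,8,11,13,14,15}
((Y ∩ (Z \ W)) △ (X ∪ Y))^c = {1,2,3,6,9,10,12}
|((Y ∩ (Z \ W)) △ (X ∪ Y))^c| = 7

7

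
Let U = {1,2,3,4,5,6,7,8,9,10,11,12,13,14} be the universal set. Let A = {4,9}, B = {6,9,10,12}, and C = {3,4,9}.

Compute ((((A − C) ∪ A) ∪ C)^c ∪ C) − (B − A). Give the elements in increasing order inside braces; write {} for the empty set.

{1,2,3,4,5,7,8,9,11,13,14}

A − C = {}
(A − C) ∪ A = {4,9}
((A − C) ∪ A) ∪ C = {3,4,9}
(((A − C) ∪ A) ∪ C)^c = {1,2,5,6,7,8,10,11,12,13,14}
(((A − C) ∪ A) ∪ C)^c ∪ C = {1,2,3,4,5,6,7,8,9,10,11,12,13,14}
B − A = {6,10,12}
((((A − C) ∪ A) ∪ C)^c ∪ C) − (B − A) = {1,2,3,4,5,7,8,9,11,13,14}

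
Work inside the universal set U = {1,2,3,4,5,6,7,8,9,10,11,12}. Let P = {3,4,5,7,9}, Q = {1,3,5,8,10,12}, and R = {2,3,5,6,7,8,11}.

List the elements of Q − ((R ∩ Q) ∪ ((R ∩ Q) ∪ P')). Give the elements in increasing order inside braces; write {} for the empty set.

R ∩ Q = {3,5,8}
P' = {1,2,6,8,10,11,12}
(R ∩ Q) ∪ P' = {1,2,3,5,6,8,10,11,12}
(R ∩ Q) ∪ ((R ∩ Q) ∪ P') = {1,2,3,5,6,8,10,11,12}
Q − ((R ∩ Q) ∪ ((R ∩ Q) ∪ P')) = {}

{}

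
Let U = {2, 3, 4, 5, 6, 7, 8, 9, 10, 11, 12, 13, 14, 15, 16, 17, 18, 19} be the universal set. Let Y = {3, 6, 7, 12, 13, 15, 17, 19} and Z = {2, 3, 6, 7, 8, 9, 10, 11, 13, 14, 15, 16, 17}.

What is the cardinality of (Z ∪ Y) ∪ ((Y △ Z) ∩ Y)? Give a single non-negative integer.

Z ∪ Y = {2, 3, 6, 7, 8, 9, 10, 11, 12, 13, 14, 15, 16, 17, 19}
Y △ Z = {2, 8, 9, 10, 11, 12, 14, 16, 19}
(Y △ Z) ∩ Y = {12, 19}
(Z ∪ Y) ∪ ((Y △ Z) ∩ Y) = {2, 3, 6, 7, 8, 9, 10, 11, 12, 13, 14, 15, 16, 17, 19}
|(Z ∪ Y) ∪ ((Y △ Z) ∩ Y)| = 15

15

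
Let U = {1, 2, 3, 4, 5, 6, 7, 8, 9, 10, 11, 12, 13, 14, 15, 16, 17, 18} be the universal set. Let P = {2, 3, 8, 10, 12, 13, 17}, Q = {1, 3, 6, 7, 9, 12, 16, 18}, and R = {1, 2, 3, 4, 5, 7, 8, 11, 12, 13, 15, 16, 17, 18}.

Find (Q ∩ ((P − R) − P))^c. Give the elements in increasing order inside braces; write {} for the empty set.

{1, 2, 3, 4, 5, 6, 7, 8, 9, 10, 11, 12, 13, 14, 15, 16, 17, 18}

P − R = {10}
(P − R) − P = {}
Q ∩ ((P − R) − P) = {}
(Q ∩ ((P − R) − P))^c = {1, 2, 3, 4, 5, 6, 7, 8, 9, 10, 11, 12, 13, 14, 15, 16, 17, 18}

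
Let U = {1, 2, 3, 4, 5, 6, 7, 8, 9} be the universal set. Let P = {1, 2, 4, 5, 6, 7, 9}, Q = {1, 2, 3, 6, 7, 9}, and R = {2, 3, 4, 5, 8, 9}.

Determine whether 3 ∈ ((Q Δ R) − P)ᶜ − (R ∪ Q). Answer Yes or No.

No

3 ∈ Q and 3 ∈ R, so 3 ∉ Q Δ R
3 ∉ (Q Δ R) and 3 ∉ P, so 3 ∉ (Q Δ R) − P
3 ∈ ((Q Δ R) − P)ᶜ since 3 ∉ ((Q Δ R) − P)
3 ∈ R and 3 ∈ Q, so 3 ∈ R ∪ Q
3 ∈ ((Q Δ R) − P)ᶜ and 3 ∈ (R ∪ Q), so 3 ∉ ((Q Δ R) − P)ᶜ − (R ∪ Q)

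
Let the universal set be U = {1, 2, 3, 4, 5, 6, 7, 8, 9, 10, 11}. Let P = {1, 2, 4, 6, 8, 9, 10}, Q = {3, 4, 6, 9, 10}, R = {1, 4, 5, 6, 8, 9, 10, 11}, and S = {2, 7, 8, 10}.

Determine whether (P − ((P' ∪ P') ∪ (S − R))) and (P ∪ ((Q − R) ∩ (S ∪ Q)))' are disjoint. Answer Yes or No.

Yes

P' = {3, 5, 7, 11}
P' ∪ P' = {3, 5, 7, 11}
S − R = {2, 7}
(P' ∪ P') ∪ (S − R) = {2, 3, 5, 7, 11}
P − ((P' ∪ P') ∪ (S − R)) = {1, 4, 6, 8, 9, 10}
Q − R = {3}
S ∪ Q = {2, 3, 4, 6, 7, 8, 9, 10}
(Q − R) ∩ (S ∪ Q) = {3}
P ∪ ((Q − R) ∩ (S ∪ Q)) = {1, 2, 3, 4, 6, 8, 9, 10}
(P ∪ ((Q − R) ∩ (S ∪ Q)))' = {5, 7, 11}
{1, 4, 6, 8, 9, 10} and {5, 7, 11} share no elements.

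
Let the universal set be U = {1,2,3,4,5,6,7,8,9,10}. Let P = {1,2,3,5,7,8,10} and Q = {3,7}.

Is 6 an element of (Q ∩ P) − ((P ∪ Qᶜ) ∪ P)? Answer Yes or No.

No

6 ∉ Q and 6 ∉ P, so 6 ∉ Q ∩ P
6 ∉ Q, so 6 ∈ Qᶜ
6 ∉ P and 6 ∈ Qᶜ, so 6 ∈ P ∪ Qᶜ
6 ∈ (P ∪ Qᶜ) and 6 ∉ P, so 6 ∈ (P ∪ Qᶜ) ∪ P
6 ∉ (Q ∩ P) and 6 ∈ ((P ∪ Qᶜ) ∪ P), so 6 ∉ (Q ∩ P) − ((P ∪ Qᶜ) ∪ P)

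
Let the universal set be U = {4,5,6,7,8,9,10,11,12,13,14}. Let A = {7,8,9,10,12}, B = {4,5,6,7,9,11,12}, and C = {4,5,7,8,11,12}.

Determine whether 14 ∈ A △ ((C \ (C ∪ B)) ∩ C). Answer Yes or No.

No

14 ∉ C and 14 ∉ B, so 14 ∉ C ∪ B
14 ∉ C and 14 ∉ (C ∪ B), so 14 ∉ C \ (C ∪ B)
14 ∉ (C \ (C ∪ B)) and 14 ∉ C, so 14 ∉ (C \ (C ∪ B)) ∩ C
14 ∉ A and 14 ∉ ((C \ (C ∪ B)) ∩ C), so 14 ∉ A △ ((C \ (C ∪ B)) ∩ C)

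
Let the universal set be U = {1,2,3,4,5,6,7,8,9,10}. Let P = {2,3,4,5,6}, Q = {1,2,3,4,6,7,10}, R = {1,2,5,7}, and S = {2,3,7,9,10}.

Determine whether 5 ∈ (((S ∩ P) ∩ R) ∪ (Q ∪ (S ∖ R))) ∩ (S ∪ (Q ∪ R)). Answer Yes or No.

5 ∉ S and 5 ∈ P, so 5 ∉ S ∩ P
5 ∉ (S ∩ P) and 5 ∈ R, so 5 ∉ (S ∩ P) ∩ R
5 ∉ S and 5 ∈ R, so 5 ∉ S ∖ R
5 ∉ Q and 5 ∉ (S ∖ R), so 5 ∉ Q ∪ (S ∖ R)
5 ∉ ((S ∩ P) ∩ R) and 5 ∉ (Q ∪ (S ∖ R)), so 5 ∉ ((S ∩ P) ∩ R) ∪ (Q ∪ (S ∖ R))
5 ∉ Q and 5 ∈ R, so 5 ∈ Q ∪ R
5 ∉ S and 5 ∈ (Q ∪ R), so 5 ∈ S ∪ (Q ∪ R)
5 ∉ (((S ∩ P) ∩ R) ∪ (Q ∪ (S ∖ R))) and 5 ∈ (S ∪ (Q ∪ R)), so 5 ∉ (((S ∩ P) ∩ R) ∪ (Q ∪ (S ∖ R))) ∩ (S ∪ (Q ∪ R))

No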